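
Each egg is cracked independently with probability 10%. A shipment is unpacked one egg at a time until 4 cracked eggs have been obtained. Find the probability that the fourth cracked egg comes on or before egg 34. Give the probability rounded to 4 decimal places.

Finishing within 34 eggs ⇔ at least 4 successes in the first 34. With X ~ Binomial(34, 0.10), P(Y ≤ 34) = 1 − P(X ≤ 3).
  k=0: C(34,0)·0.10^0·0.90^34 = 0.027813
  k=1: C(34,1)·0.10^1·0.90^33 = 0.105071
  k=2: C(34,2)·0.10^2·0.90^32 = 0.192630
  k=3: C(34,3)·0.10^3·0.90^31 = 0.228302
1 − 0.553815 = 0.446185

0.4462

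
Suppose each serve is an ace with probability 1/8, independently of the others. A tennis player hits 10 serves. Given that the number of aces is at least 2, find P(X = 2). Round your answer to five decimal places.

X ~ Binomial(10, 0.125). Want P(X=2 | X≥2) = P(X=2) / P(X≥2).
P(X=2) = C(10,2)·0.125^2·0.875^8 = 0.2416000
P(X≥2) = 1 − 0.2630756 − 0.3758223 = 0.3611022
Ratio = 0.2416000 / 0.3611022 = 0.6690628

0.66906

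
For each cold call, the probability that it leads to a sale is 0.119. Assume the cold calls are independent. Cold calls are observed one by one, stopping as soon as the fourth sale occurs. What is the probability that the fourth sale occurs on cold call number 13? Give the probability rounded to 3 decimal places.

Y = trial on which the fourth success occurs; negative binomial, r=4, p=0.119.
P(Y=13) = C(12,3) · p^4 · (1−p)^9
= 220 · 0.00020053 · 0.31973 = 0.01411

0.014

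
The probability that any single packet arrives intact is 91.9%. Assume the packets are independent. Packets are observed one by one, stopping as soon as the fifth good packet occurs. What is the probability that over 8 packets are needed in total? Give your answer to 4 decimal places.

Needing more than 8 packets ⇔ fewer than 5 successes in the first 8. With X ~ Binomial(8, 0.919), P(Y > 8) = P(X ≤ 4).
  k=0: C(8,0)·0.919^0·0.081^8 = 0.000000
  k=1: C(8,1)·0.919^1·0.081^7 = 0.000000
  k=2: C(8,2)·0.919^2·0.081^6 = 0.000007
  k=3: C(8,3)·0.919^3·0.081^5 = 0.000152
  k=4: C(8,4)·0.919^4·0.081^4 = 0.002149
P(X ≤ 4) = 0.002308

0.0023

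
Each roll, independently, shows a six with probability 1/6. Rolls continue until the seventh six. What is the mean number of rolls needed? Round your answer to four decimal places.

Y = total rolls until the seventh success; negative binomial with r=7, p=0.166667.
E[Y] = r / p = 7 / 0.166667 = 42.000000

42.0000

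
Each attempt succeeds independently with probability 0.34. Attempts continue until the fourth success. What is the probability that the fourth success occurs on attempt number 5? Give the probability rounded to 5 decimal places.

0.03528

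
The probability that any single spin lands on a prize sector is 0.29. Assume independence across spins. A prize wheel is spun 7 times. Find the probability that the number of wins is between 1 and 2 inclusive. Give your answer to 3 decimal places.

0.579

X ~ Binomial(7, 0.29); P(1 ≤ X ≤ 2) = Σ C(7,k) p^k (1−p)^(7−k) over k:
  k=1: C(7,1)·0.29^1·0.71^6 = 0.26004
  k=2: C(7,2)·0.29^2·0.71^5 = 0.31864
Total = 0.57869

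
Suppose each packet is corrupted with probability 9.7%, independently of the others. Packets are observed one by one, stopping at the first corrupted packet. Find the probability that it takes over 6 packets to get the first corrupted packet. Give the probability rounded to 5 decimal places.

0.54216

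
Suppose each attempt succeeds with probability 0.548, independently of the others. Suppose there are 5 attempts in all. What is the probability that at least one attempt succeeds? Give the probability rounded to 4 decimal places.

0.9811

P(at least one) = 1 − P(none) = 1 − (1 − 0.548)^5
= 1 − 0.018867 = 0.981133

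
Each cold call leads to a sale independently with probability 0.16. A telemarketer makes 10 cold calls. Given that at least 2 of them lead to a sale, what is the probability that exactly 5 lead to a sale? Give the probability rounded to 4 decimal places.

0.0225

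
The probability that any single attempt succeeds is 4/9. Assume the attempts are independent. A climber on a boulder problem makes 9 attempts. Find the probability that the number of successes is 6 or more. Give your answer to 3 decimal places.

X ~ Binomial(9, 0.444444); P(X ≥ 6) = Σ C(9,k) p^k (1−p)^(9−k) over k:
  k=6: C(9,6)·0.444444^6·0.555556^3 = 0.11101
  k=7: C(9,7)·0.444444^7·0.555556^2 = 0.03806
  k=8: C(9,8)·0.444444^8·0.555556^1 = 0.00761
  k=9: C(9,9)·0.444444^9·0.555556^0 = 0.00068
Total = 0.15736

0.157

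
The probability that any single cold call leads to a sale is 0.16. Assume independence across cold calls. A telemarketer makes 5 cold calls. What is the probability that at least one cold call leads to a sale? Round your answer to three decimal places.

0.582

P(at least one) = 1 − P(none) = 1 − (1 − 0.16)^5
= 1 − 0.41821 = 0.58179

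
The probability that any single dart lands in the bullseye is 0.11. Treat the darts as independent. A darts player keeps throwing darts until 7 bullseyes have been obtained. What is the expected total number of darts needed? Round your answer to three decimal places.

Y = total darts until the seventh success; negative binomial with r=7, p=0.11.
E[Y] = r / p = 7 / 0.11 = 63.63636

63.636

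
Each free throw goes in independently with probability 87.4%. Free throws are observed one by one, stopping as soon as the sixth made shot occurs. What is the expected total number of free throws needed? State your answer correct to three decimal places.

Y = total free throws until the sixth success; negative binomial with r=6, p=0.874.
E[Y] = r / p = 6 / 0.874 = 6.86499

6.865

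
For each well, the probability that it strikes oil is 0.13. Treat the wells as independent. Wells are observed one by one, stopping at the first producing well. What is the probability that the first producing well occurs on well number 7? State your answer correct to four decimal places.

Geometric (trials to first success), p = 0.13.
P(Y = 7) = (1−p)^6 · p = 0.43363 · 0.13 = 0.056371

0.0564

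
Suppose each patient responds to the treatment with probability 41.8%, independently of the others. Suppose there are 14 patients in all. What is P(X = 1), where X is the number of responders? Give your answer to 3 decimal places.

0.005

X ~ Binomial(n=14, p=0.418).
P(X=1) = C(14,1) · p^1 · (1−p)^13
= 14 · 0.418 · 0.00087902 = 0.00514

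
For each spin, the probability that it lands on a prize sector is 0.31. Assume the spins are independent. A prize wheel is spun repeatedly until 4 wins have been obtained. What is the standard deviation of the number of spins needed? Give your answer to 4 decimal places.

5.3591

Y = total spins until the fourth success; negative binomial with r=4, p=0.31.
SD(Y) = √[r(1−p)/p²] = √(28.720083) = 5.359112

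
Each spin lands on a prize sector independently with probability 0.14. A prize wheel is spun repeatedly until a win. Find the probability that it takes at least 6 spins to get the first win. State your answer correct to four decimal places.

0.4704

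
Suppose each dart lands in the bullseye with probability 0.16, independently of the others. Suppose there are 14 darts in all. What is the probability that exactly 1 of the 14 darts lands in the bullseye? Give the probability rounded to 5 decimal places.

X ~ Binomial(n=14, p=0.16).
P(X=1) = C(14,1) · p^1 · (1−p)^13
= 14 · 0.16 · 0.10366 = 0.2322088

0.23221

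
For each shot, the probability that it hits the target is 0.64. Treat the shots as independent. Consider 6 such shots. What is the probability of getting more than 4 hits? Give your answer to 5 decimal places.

X ~ Binomial(6, 0.64); P(X ≥ 5) = Σ C(6,k) p^k (1−p)^(6−k) over k:
  k=5: C(6,5)·0.64^5·0.36^1 = 0.2319282
  k=6: C(6,6)·0.64^6·0.36^0 = 0.0687195
Total = 0.3006477

0.30065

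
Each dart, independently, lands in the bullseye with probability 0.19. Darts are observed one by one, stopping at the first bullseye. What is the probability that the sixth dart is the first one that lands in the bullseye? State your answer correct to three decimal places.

Geometric (trials to first success), p = 0.19.
P(Y = 6) = (1−p)^5 · p = 0.34868 · 0.19 = 0.06625

0.066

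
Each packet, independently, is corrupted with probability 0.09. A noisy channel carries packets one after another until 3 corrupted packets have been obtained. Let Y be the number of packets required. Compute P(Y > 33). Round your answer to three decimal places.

Needing more than 33 packets ⇔ fewer than 3 successes in the first 33. With X ~ Binomial(33, 0.09), P(Y > 33) = P(X ≤ 2).
  k=0: C(33,0)·0.09^0·0.91^33 = 0.04450
  k=1: C(33,1)·0.09^1·0.91^32 = 0.14524
  k=2: C(33,2)·0.09^2·0.91^31 = 0.22983
P(X ≤ 2) = 0.41957

0.420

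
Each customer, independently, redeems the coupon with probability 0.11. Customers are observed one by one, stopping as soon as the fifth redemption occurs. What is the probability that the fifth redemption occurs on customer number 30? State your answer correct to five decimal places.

0.02077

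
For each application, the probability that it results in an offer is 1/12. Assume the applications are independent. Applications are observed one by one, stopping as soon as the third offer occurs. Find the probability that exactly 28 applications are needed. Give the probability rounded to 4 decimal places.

0.0231

Y = trial on which the third success occurs; negative binomial, r=3, p=0.083333.
P(Y=28) = C(27,2) · p^3 · (1−p)^25
= 351 · 0.0005787 · 0.11358 = 0.023070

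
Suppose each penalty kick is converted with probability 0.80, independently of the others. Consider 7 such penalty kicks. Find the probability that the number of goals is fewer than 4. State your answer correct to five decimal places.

0.03334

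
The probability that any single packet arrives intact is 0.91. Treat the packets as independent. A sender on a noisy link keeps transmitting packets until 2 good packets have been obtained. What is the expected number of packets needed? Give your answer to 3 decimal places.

2.198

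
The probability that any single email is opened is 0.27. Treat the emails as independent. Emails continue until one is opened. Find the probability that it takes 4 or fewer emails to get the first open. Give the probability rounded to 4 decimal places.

0.7160

Y = number of emails to the first success; geometric, p = 0.27.
P(Y ≤ 4) = 1 − (1−p)^4 = 1 − 0.283982 = 0.716018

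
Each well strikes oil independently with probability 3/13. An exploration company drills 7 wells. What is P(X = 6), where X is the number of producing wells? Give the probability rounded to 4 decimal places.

X ~ Binomial(n=7, p=0.230769).
P(X=6) = C(7,6) · p^6 · (1−p)^1
= 7 · 0.00015103 · 0.76923 = 0.000813

0.0008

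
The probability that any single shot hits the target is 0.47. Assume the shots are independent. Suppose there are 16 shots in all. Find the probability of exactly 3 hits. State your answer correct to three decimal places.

X ~ Binomial(n=16, p=0.47).
P(X=3) = C(16,3) · p^3 · (1−p)^13
= 560 · 0.10382 · 0.00026037 = 0.01514

0.015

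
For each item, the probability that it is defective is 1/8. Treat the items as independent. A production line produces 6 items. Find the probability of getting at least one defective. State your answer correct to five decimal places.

P(at least one) = 1 − P(none) = 1 − (1 − 0.125)^6
= 1 − 0.4487953 = 0.5512047

0.55120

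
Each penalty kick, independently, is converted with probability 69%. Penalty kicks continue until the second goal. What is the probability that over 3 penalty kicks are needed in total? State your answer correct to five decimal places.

0.22872

Needing more than 3 penalty kicks ⇔ fewer than 2 successes in the first 3. With X ~ Binomial(3, 0.69), P(Y > 3) = P(X ≤ 1).
  k=0: C(3,0)·0.69^0·0.31^3 = 0.0297910
  k=1: C(3,1)·0.69^1·0.31^2 = 0.1989270
P(X ≤ 1) = 0.2287180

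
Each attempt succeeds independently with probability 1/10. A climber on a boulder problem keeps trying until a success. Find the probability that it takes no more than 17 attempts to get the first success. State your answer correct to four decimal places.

0.8332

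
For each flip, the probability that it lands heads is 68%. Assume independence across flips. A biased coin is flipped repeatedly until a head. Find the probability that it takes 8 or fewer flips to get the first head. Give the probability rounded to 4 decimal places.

Y = number of flips to the first success; geometric, p = 0.68.
P(Y ≤ 8) = 1 − (1−p)^8 = 1 − 0.000110 = 0.999890

0.9999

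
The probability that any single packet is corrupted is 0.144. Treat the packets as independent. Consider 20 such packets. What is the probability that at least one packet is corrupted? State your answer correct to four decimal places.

0.9554

P(at least one) = 1 − P(none) = 1 − (1 − 0.144)^20
= 1 − 0.044614 = 0.955386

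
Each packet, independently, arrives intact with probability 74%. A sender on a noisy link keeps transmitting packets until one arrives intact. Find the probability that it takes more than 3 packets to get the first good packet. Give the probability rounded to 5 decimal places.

0.01758

Y = number of packets to the first success; geometric, p = 0.74.
P(Y > 3) = P(first 3 all fail) = (1−p)^3 = 0.0175760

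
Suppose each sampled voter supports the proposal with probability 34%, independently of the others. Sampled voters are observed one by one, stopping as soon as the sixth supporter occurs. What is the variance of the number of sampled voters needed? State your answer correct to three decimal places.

Y = total sampled voters until the sixth success; negative binomial with r=6, p=0.34.
Var(Y) = r(1−p)/p² = 6·0.66 / 0.34² = 34.25606

34.256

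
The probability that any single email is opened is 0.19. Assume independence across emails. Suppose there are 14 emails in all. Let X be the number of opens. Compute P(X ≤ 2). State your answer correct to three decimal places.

0.486

X ~ Binomial(14, 0.19); P(X ≤ 2) = Σ C(14,k) p^k (1−p)^(14−k) over k:
  k=0: C(14,0)·0.19^0·0.81^14 = 0.05233
  k=1: C(14,1)·0.19^1·0.81^13 = 0.17186
  k=2: C(14,2)·0.19^2·0.81^12 = 0.26204
Total = 0.48624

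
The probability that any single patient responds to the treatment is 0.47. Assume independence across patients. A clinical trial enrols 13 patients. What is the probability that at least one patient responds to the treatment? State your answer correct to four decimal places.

P(at least one) = 1 − P(none) = 1 − (1 − 0.47)^13
= 1 − 0.000260 = 0.999740

0.9997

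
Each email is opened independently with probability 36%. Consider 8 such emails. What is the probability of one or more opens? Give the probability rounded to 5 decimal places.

P(at least one) = 1 − P(none) = 1 − (1 − 0.36)^8
= 1 − 0.0281475 = 0.9718525

0.97185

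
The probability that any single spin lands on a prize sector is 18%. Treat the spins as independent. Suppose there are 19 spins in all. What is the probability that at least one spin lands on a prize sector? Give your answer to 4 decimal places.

0.9770

P(at least one) = 1 − P(none) = 1 − (1 − 0.18)^19
= 1 − 0.023039 = 0.976961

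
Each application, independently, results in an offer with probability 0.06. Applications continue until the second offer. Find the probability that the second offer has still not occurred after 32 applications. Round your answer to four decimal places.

Needing more than 32 applications ⇔ fewer than 2 successes in the first 32. With X ~ Binomial(32, 0.06), P(Y > 32) = P(X ≤ 1).
  k=0: C(32,0)·0.06^0·0.94^32 = 0.138067
  k=1: C(32,1)·0.06^1·0.94^31 = 0.282010
P(X ≤ 1) = 0.420078

0.4201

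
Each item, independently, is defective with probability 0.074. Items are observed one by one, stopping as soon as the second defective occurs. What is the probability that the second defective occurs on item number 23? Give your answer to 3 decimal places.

0.024

Y = trial on which the second success occurs; negative binomial, r=2, p=0.074.
P(Y=23) = C(22,1) · p^2 · (1−p)^21
= 22 · 0.005476 · 0.19899 = 0.02397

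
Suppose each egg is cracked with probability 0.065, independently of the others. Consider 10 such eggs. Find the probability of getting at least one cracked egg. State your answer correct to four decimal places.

P(at least one) = 1 − P(none) = 1 − (1 − 0.065)^10
= 1 − 0.510642 = 0.489358

0.4894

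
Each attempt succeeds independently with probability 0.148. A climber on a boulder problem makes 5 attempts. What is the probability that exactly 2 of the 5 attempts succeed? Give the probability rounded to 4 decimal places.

0.1355

X ~ Binomial(n=5, p=0.148).
P(X=2) = C(5,2) · p^2 · (1−p)^3
= 10 · 0.021904 · 0.61847 = 0.135470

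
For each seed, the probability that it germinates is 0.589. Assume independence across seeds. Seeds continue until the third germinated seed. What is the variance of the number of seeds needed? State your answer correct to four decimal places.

3.5541

Y = total seeds until the third success; negative binomial with r=3, p=0.589.
Var(Y) = r(1−p)/p² = 3·0.411 / 0.589² = 3.554123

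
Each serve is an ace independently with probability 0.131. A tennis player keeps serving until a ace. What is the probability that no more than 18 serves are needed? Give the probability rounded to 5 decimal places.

Y = number of serves to the first success; geometric, p = 0.131.
P(Y ≤ 18) = 1 − (1−p)^18 = 1 − 0.0798649 = 0.9201351

0.92014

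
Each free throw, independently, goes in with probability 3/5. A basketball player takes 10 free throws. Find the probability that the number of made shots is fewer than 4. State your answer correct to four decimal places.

0.0548

X ~ Binomial(10, 0.60); P(X ≤ 3) = Σ C(10,k) p^k (1−p)^(10−k) over k:
  k=0: C(10,0)·0.60^0·0.40^10 = 0.000105
  k=1: C(10,1)·0.60^1·0.40^9 = 0.001573
  k=2: C(10,2)·0.60^2·0.40^8 = 0.010617
  k=3: C(10,3)·0.60^3·0.40^7 = 0.042467
Total = 0.054762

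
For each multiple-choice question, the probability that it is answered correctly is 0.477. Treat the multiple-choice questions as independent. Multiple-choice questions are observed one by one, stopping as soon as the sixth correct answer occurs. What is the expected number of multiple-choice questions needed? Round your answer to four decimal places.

12.5786

Y = total multiple-choice questions until the sixth success; negative binomial with r=6, p=0.477.
E[Y] = r / p = 6 / 0.477 = 12.578616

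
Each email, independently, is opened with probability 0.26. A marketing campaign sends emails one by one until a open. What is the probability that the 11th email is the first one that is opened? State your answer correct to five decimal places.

0.01280

Geometric (trials to first success), p = 0.26.
P(Y = 11) = (1−p)^10 · p = 0.04924 · 0.26 = 0.0128024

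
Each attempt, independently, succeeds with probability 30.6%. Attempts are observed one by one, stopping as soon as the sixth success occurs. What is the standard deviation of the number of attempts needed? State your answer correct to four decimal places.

6.6686

Y = total attempts until the sixth success; negative binomial with r=6, p=0.306.
SD(Y) = √[r(1−p)/p²] = √(44.470076) = 6.668589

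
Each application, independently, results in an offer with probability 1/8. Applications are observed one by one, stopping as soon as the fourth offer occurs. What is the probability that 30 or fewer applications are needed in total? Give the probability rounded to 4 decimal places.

Finishing within 30 applications ⇔ at least 4 successes in the first 30. With X ~ Binomial(30, 0.125), P(Y ≤ 30) = 1 − P(X ≤ 3).
  k=0: C(30,0)·0.125^0·0.875^30 = 0.018207
  k=1: C(30,1)·0.125^1·0.875^29 = 0.078031
  k=2: C(30,2)·0.125^2·0.875^28 = 0.161635
  k=3: C(30,3)·0.125^3·0.875^27 = 0.215513
1 − 0.473385 = 0.526615

0.5266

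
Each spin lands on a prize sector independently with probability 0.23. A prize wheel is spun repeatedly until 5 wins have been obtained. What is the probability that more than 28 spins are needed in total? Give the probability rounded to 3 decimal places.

0.195

Needing more than 28 spins ⇔ fewer than 5 successes in the first 28. With X ~ Binomial(28, 0.23), P(Y > 28) = P(X ≤ 4).
  k=0: C(28,0)·0.23^0·0.77^28 = 0.00066
  k=1: C(28,1)·0.23^1·0.77^27 = 0.00555
  k=2: C(28,2)·0.23^2·0.77^26 = 0.02237
  k=3: C(28,3)·0.23^3·0.77^25 = 0.05792
  k=4: C(28,4)·0.23^4·0.77^24 = 0.10812
P(X ≤ 4) = 0.19462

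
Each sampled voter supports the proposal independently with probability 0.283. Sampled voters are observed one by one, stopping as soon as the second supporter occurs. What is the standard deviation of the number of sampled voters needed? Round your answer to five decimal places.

Y = total sampled voters until the second success; negative binomial with r=2, p=0.283.
SD(Y) = √[r(1−p)/p²] = √(17.9050806) = 4.2314395

4.23144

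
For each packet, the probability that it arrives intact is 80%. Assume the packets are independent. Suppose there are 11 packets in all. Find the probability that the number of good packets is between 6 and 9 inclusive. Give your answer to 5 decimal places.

0.66622

X ~ Binomial(11, 0.80); P(6 ≤ X ≤ 9) = Σ C(11,k) p^k (1−p)^(11−k) over k:
  k=6: C(11,6)·0.80^6·0.20^5 = 0.0387554
  k=7: C(11,7)·0.80^7·0.20^4 = 0.1107296
  k=8: C(11,8)·0.80^8·0.20^3 = 0.2214593
  k=9: C(11,9)·0.80^9·0.20^2 = 0.2952790
Total = 0.6662232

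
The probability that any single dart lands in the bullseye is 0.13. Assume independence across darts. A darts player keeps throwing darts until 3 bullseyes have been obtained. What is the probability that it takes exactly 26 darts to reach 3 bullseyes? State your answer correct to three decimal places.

Y = trial on which the third success occurs; negative binomial, r=3, p=0.13.
P(Y=26) = C(25,2) · p^3 · (1−p)^23
= 300 · 0.002197 · 0.040639 = 0.02679

0.027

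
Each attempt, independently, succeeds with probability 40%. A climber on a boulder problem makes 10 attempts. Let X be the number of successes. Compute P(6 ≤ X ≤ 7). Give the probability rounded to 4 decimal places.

X ~ Binomial(10, 0.40); P(6 ≤ X ≤ 7) = Σ C(10,k) p^k (1−p)^(10−k) over k:
  k=6: C(10,6)·0.40^6·0.60^4 = 0.111477
  k=7: C(10,7)·0.40^7·0.60^3 = 0.042467
Total = 0.153944

0.1539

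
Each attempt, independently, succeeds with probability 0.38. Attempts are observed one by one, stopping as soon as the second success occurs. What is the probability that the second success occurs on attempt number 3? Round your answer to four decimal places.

0.1791

Y = trial on which the second success occurs; negative binomial, r=2, p=0.38.
P(Y=3) = C(2,1) · p^2 · (1−p)^1
= 2 · 0.1444 · 0.62 = 0.179056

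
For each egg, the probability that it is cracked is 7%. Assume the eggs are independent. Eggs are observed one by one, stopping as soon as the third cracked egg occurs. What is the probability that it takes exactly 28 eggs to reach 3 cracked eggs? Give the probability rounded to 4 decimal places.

0.0196

Y = trial on which the third success occurs; negative binomial, r=3, p=0.07.
P(Y=28) = C(27,2) · p^3 · (1−p)^25
= 351 · 0.000343 · 0.16296 = 0.019619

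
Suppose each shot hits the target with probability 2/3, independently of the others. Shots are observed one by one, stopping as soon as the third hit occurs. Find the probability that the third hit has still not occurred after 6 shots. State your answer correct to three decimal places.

0.100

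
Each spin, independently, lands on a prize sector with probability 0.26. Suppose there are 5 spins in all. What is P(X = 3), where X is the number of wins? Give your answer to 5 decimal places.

X ~ Binomial(n=5, p=0.26).
P(X=3) = C(5,3) · p^3 · (1−p)^2
= 10 · 0.017576 · 0.5476 = 0.0962462

0.09625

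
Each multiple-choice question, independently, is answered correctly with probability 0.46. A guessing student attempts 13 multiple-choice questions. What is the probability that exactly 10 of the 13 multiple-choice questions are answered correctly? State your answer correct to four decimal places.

0.0191

X ~ Binomial(n=13, p=0.46).
P(X=10) = C(13,10) · p^10 · (1−p)^3
= 286 · 0.00042421 · 0.15746 = 0.019104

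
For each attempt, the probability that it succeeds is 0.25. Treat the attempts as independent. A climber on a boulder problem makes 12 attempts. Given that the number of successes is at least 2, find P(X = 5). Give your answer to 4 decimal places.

X ~ Binomial(12, 0.25). Want P(X=5 | X≥2) = P(X=5) / P(X≥2).
P(X=5) = C(12,5)·0.25^5·0.75^7 = 0.103241
P(X≥2) = 1 − 0.031676 − 0.126705 = 0.841618
Ratio = 0.103241 / 0.841618 = 0.122670

0.1227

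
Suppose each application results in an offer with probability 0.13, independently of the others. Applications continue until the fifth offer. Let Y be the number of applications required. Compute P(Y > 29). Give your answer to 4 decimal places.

Needing more than 29 applications ⇔ fewer than 5 successes in the first 29. With X ~ Binomial(29, 0.13), P(Y > 29) = P(X ≤ 4).
  k=0: C(29,0)·0.13^0·0.87^29 = 0.017622
  k=1: C(29,1)·0.13^1·0.87^28 = 0.076363
  k=2: C(29,2)·0.13^2·0.87^27 = 0.159747
  k=3: C(29,3)·0.13^3·0.87^26 = 0.214832
  k=4: C(29,4)·0.13^4·0.87^25 = 0.208659
P(X ≤ 4) = 0.677222

0.6772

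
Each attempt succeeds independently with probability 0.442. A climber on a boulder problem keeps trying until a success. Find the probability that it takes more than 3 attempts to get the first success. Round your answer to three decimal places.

Y = number of attempts to the first success; geometric, p = 0.442.
P(Y > 3) = P(first 3 all fail) = (1−p)^3 = 0.17374

0.174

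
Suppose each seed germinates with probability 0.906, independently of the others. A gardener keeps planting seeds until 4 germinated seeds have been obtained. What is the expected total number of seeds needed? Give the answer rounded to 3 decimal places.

4.415

Y = total seeds until the fourth success; negative binomial with r=4, p=0.906.
E[Y] = r / p = 4 / 0.906 = 4.41501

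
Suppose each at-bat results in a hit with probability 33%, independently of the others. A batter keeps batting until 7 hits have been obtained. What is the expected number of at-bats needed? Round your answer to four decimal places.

Y = total at-bats until the seventh success; negative binomial with r=7, p=0.33.
E[Y] = r / p = 7 / 0.33 = 21.212121

21.2121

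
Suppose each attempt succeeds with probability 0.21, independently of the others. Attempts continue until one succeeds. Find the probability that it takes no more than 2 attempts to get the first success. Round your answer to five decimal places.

Y = number of attempts to the first success; geometric, p = 0.21.
P(Y ≤ 2) = 1 − (1−p)^2 = 1 − 0.6241000 = 0.3759000

0.37590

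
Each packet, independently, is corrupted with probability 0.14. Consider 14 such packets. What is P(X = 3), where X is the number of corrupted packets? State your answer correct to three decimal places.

0.190

X ~ Binomial(n=14, p=0.14).
P(X=3) = C(14,3) · p^3 · (1−p)^11
= 364 · 0.002744 · 0.19032 = 0.19009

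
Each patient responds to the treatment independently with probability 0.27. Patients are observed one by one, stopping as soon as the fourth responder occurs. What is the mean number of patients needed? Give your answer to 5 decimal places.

14.81481

Y = total patients until the fourth success; negative binomial with r=4, p=0.27.
E[Y] = r / p = 4 / 0.27 = 14.8148148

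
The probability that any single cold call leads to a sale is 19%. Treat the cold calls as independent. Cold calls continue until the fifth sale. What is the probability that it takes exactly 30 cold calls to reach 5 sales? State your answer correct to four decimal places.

0.0303

Y = trial on which the fifth success occurs; negative binomial, r=5, p=0.19.
P(Y=30) = C(29,4) · p^5 · (1−p)^25
= 23751 · 0.00024761 · 0.0051538 = 0.030309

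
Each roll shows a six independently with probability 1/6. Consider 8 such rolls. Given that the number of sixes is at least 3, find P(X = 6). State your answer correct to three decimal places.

0.003

X ~ Binomial(8, 0.166667). Want P(X=6 | X≥3) = P(X=6) / P(X≥3).
P(X=6) = C(8,6)·0.166667^6·0.833333^2 = 0.00042
P(X≥3) = 1 − 0.23257 − 0.37211 − 0.26048 = 0.13485
Ratio = 0.00042 / 0.13485 = 0.00309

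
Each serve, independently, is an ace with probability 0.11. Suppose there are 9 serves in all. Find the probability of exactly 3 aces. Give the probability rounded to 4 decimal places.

X ~ Binomial(n=9, p=0.11).
P(X=3) = C(9,3) · p^3 · (1−p)^6
= 84 · 0.001331 · 0.49698 = 0.055564

0.0556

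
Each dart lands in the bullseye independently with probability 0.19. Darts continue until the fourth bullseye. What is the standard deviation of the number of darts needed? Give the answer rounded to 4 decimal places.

9.4737

Y = total darts until the fourth success; negative binomial with r=4, p=0.19.
SD(Y) = √[r(1−p)/p²] = √(89.750693) = 9.473684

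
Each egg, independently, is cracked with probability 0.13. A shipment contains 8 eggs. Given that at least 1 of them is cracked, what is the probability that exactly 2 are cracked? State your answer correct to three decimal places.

0.305

X ~ Binomial(8, 0.13). Want P(X=2 | X≥1) = P(X=2) / P(X≥1).
P(X=2) = C(8,2)·0.13^2·0.87^6 = 0.20519
P(X≥1) = 1 − 0.32821 = 0.67179
Ratio = 0.20519 / 0.67179 = 0.30544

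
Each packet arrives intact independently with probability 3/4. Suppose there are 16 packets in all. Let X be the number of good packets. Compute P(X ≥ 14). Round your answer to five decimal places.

X ~ Binomial(16, 0.75); P(X ≥ 14) = Σ C(16,k) p^k (1−p)^(16−k) over k:
  k=14: C(16,14)·0.75^14·0.25^2 = 0.1336346
  k=15: C(16,15)·0.75^15·0.25^1 = 0.0534538
  k=16: C(16,16)·0.75^16·0.25^0 = 0.0100226
Total = 0.1971110

0.19711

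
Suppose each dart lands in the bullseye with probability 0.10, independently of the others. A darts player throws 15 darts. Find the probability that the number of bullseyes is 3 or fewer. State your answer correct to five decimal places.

0.94444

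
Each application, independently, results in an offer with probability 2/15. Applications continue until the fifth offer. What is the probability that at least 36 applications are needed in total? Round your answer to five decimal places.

Needing more than 35 applications ⇔ fewer than 5 successes in the first 35. With X ~ Binomial(35, 0.133333), P(Y > 35) = P(X ≤ 4).
  k=0: C(35,0)·0.133333^0·0.866667^35 = 0.0066807
  k=1: C(35,1)·0.133333^1·0.866667^34 = 0.0359731
  k=2: C(35,2)·0.133333^2·0.866667^33 = 0.0940835
  k=3: C(35,3)·0.133333^3·0.866667^32 = 0.1592182
  k=4: C(35,4)·0.133333^4·0.866667^31 = 0.1959609
P(X ≤ 4) = 0.4919165

0.49192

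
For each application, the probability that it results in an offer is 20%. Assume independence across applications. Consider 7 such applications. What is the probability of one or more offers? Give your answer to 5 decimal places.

0.79028

P(at least one) = 1 − P(none) = 1 − (1 − 0.20)^7
= 1 − 0.2097152 = 0.7902848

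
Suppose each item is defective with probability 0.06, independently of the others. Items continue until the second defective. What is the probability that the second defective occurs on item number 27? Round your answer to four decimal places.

Y = trial on which the second success occurs; negative binomial, r=2, p=0.06.
P(Y=27) = C(26,1) · p^2 · (1−p)^25
= 26 · 0.0036 · 0.21291 = 0.019928

0.0199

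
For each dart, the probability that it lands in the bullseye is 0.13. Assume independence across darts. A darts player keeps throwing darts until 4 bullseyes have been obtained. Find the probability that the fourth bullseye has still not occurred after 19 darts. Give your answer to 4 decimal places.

0.7725

Needing more than 19 darts ⇔ fewer than 4 successes in the first 19. With X ~ Binomial(19, 0.13), P(Y > 19) = P(X ≤ 3).
  k=0: C(19,0)·0.13^0·0.87^19 = 0.070936
  k=1: C(19,1)·0.13^1·0.87^18 = 0.201393
  k=2: C(19,2)·0.13^2·0.87^17 = 0.270838
  k=3: C(19,3)·0.13^3·0.87^16 = 0.229331
P(X ≤ 3) = 0.772497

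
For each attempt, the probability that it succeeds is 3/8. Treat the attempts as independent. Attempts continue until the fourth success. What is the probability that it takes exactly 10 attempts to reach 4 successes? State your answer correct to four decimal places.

0.0990

Y = trial on which the fourth success occurs; negative binomial, r=4, p=0.375.
P(Y=10) = C(9,3) · p^4 · (1−p)^6
= 84 · 0.019775 · 0.059605 = 0.099011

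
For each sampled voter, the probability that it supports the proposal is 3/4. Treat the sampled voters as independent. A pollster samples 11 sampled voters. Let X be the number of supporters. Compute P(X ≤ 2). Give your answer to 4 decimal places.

X ~ Binomial(11, 0.75); P(X ≤ 2) = Σ C(11,k) p^k (1−p)^(11−k) over k:
  k=0: C(11,0)·0.75^0·0.25^11 = 0.000000
  k=1: C(11,1)·0.75^1·0.25^10 = 0.000008
  k=2: C(11,2)·0.75^2·0.25^9 = 0.000118
Total = 0.000126

0.0001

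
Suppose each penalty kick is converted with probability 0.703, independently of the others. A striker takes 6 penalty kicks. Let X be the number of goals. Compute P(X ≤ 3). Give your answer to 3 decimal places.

0.250

X ~ Binomial(6, 0.703); P(X ≤ 3) = Σ C(6,k) p^k (1−p)^(6−k) over k:
  k=0: C(6,0)·0.703^0·0.297^6 = 0.00069
  k=1: C(6,1)·0.703^1·0.297^5 = 0.00975
  k=2: C(6,2)·0.703^2·0.297^4 = 0.05768
  k=3: C(6,3)·0.703^3·0.297^3 = 0.18204
Total = 0.25015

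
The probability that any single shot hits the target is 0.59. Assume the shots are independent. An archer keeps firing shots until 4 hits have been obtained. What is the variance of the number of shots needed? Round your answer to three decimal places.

Y = total shots until the fourth success; negative binomial with r=4, p=0.59.
Var(Y) = r(1−p)/p² = 4·0.41 / 0.59² = 4.71129

4.711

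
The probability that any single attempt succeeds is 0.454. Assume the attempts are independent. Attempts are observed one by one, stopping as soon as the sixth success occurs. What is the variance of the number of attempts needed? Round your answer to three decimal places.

15.894

Y = total attempts until the sixth success; negative binomial with r=6, p=0.454.
Var(Y) = r(1−p)/p² = 6·0.546 / 0.454² = 15.89396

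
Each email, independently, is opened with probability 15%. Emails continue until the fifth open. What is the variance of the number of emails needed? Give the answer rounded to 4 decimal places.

Y = total emails until the fifth success; negative binomial with r=5, p=0.15.
Var(Y) = r(1−p)/p² = 5·0.85 / 0.15² = 188.888889

188.8889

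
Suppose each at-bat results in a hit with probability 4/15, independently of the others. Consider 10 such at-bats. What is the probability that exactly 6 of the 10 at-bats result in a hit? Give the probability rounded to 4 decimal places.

0.0218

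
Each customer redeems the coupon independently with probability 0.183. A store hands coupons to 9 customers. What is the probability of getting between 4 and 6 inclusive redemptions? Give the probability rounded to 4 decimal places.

0.0647

X ~ Binomial(9, 0.183); P(4 ≤ X ≤ 6) = Σ C(9,k) p^k (1−p)^(9−k) over k:
  k=4: C(9,4)·0.183^4·0.817^5 = 0.051438
  k=5: C(9,5)·0.183^5·0.817^4 = 0.011522
  k=6: C(9,6)·0.183^6·0.817^3 = 0.001720
Total = 0.064680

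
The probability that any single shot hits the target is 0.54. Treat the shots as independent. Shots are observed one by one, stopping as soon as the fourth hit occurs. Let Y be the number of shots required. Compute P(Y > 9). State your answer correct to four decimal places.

Needing more than 9 shots ⇔ fewer than 4 successes in the first 9. With X ~ Binomial(9, 0.54), P(Y > 9) = P(X ≤ 3).
  k=0: C(9,0)·0.54^0·0.46^9 = 0.000922
  k=1: C(9,1)·0.54^1·0.46^8 = 0.009743
  k=2: C(9,2)·0.54^2·0.46^7 = 0.045750
  k=3: C(9,3)·0.54^3·0.46^6 = 0.125316
P(X ≤ 3) = 0.181732

0.1817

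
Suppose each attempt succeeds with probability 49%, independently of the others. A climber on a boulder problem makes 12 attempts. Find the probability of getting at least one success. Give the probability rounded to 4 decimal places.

P(at least one) = 1 − P(none) = 1 − (1 − 0.49)^12
= 1 − 0.000310 = 0.999690

0.9997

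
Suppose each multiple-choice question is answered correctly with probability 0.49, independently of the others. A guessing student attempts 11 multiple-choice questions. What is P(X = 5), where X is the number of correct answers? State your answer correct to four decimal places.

0.2296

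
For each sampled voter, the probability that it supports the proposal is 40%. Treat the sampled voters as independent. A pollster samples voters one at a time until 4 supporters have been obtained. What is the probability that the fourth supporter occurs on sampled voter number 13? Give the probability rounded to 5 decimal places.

0.05676

Y = trial on which the fourth success occurs; negative binomial, r=4, p=0.40.
P(Y=13) = C(12,3) · p^4 · (1−p)^9
= 220 · 0.0256 · 0.010078 = 0.0567576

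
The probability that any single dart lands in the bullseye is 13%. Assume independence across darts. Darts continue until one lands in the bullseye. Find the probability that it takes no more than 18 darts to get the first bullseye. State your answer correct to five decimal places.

0.91846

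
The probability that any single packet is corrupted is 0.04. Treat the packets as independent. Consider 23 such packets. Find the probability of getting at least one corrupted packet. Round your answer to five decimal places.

P(at least one) = 1 − P(none) = 1 − (1 − 0.04)^23
= 1 − 0.3910555 = 0.6089445

0.60894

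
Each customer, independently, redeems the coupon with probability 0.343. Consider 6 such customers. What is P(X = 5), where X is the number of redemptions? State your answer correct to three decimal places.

0.019

X ~ Binomial(n=6, p=0.343).
P(X=5) = C(6,5) · p^5 · (1−p)^1
= 6 · 0.0047476 · 0.657 = 0.01871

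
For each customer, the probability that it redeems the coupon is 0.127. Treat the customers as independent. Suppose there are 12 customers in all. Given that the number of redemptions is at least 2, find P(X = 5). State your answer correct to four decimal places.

X ~ Binomial(12, 0.127). Want P(X=5 | X≥2) = P(X=5) / P(X≥2).
P(X=5) = C(12,5)·0.127^5·0.873^7 = 0.010112
P(X≥2) = 1 − 0.195962 − 0.342091 = 0.461947
Ratio = 0.010112 / 0.461947 = 0.021890

0.0219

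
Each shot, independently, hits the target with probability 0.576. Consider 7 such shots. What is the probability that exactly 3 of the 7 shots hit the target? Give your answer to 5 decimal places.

0.21617

X ~ Binomial(n=7, p=0.576).
P(X=3) = C(7,3) · p^3 · (1−p)^4
= 35 · 0.1911 · 0.032319 = 0.2161717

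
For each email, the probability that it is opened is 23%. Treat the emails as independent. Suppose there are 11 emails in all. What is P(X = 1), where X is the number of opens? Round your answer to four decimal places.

0.1854

X ~ Binomial(n=11, p=0.23).
P(X=1) = C(11,1) · p^1 · (1−p)^10
= 11 · 0.23 · 0.073267 = 0.185365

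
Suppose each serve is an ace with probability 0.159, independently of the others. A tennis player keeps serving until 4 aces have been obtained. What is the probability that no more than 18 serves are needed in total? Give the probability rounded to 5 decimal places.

Finishing within 18 serves ⇔ at least 4 successes in the first 18. With X ~ Binomial(18, 0.159), P(Y ≤ 18) = 1 − P(X ≤ 3).
  k=0: C(18,0)·0.159^0·0.841^18 = 0.0442923
  k=1: C(18,1)·0.159^1·0.841^17 = 0.1507306
  k=2: C(18,2)·0.159^2·0.841^16 = 0.2422265
  k=3: C(18,3)·0.159^3·0.841^15 = 0.2442426
1 − 0.6814920 = 0.3185080

0.31851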